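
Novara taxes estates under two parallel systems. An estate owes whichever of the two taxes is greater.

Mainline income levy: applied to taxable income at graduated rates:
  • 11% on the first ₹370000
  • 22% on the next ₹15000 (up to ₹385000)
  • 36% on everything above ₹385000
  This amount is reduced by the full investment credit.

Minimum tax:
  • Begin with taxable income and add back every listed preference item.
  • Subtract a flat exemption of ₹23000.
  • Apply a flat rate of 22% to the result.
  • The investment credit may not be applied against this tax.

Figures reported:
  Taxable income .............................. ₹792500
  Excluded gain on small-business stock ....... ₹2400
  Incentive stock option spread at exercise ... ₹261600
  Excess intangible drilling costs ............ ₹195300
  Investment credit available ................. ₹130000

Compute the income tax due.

Mainline income levy:
  ₹370000 × 11% = ₹40700
  ₹15000 × 22% = ₹3300
  ₹407500 × 36% = ₹146700
  → ₹190700
  Less investment credit ₹130000 → ₹60700

Minimum tax:
  Adjusted income: ₹792500 + ₹2400 + ₹261600 + ₹195300 = ₹1251800
  Less exemption ₹23000 → base ₹1228800
  ₹1228800 × 22% = ₹270336

₹270336 > ₹60700, so the minimum tax is the binding amount.

₹270336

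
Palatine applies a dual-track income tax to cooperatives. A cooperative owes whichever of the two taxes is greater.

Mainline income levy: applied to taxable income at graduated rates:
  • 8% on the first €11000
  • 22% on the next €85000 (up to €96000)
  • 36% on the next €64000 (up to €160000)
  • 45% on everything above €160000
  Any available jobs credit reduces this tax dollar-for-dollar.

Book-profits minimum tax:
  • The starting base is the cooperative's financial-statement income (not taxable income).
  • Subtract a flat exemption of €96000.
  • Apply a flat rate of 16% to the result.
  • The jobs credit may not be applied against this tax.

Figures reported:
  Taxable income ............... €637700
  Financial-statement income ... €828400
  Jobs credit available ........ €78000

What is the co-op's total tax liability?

Book-profits minimum tax:
  Base (financial-statement income): €828400
  Less exemption €96000 → base €732400
  €732400 × 16% = €117184

Mainline income levy:
  €11000 × 8% = €880
  €85000 × 22% = €18700
  €64000 × 36% = €23040
  €477700 × 45% = €214965
  → €257585
  Less jobs credit €78000 → €179585

€179585 > €117184, so the mainline income levy governs.

€179585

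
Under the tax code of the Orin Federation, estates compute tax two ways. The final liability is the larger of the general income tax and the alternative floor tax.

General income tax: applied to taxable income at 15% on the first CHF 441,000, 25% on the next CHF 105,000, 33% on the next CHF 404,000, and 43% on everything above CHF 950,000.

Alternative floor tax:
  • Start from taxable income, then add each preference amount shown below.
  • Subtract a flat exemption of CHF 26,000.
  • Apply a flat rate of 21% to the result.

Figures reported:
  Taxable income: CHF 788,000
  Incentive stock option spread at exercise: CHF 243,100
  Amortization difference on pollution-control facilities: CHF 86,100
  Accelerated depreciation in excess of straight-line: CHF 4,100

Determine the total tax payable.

Alternative floor tax:
  Adjusted income: CHF 788,000 + CHF 243,100 + CHF 86,100 + CHF 4,100 = CHF 1,121,300
  Less exemption CHF 26,000 → base CHF 1,095,300
  CHF 1,095,300 × 21% = CHF 230,013

General income tax:
  CHF 441,000 × 15% = CHF 66,150
  CHF 105,000 × 25% = CHF 26,250
  CHF 242,000 × 33% = CHF 79,860
  → CHF 172,260

CHF 230,013 > CHF 172,260, so the alternative floor tax is the binding amount.

CHF 230,013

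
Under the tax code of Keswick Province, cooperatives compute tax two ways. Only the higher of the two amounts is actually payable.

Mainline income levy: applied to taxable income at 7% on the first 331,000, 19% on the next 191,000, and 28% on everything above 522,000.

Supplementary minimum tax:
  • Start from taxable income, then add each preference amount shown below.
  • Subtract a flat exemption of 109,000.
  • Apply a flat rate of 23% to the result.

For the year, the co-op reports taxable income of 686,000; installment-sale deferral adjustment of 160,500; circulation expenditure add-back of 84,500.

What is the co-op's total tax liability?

Mainline income levy:
  331,000 × 7% = 23,170
  191,000 × 19% = 36,290
  164,000 × 28% = 45,920
  → 105,380

Supplementary minimum tax:
  Adjusted income: 686,000 + 160,500 + 84,500 = 931,000
  Less exemption 109,000 → base 822,000
  822,000 × 23% = 189,060

189,060 > 105,380, so the supplementary minimum tax is the binding amount.

189,060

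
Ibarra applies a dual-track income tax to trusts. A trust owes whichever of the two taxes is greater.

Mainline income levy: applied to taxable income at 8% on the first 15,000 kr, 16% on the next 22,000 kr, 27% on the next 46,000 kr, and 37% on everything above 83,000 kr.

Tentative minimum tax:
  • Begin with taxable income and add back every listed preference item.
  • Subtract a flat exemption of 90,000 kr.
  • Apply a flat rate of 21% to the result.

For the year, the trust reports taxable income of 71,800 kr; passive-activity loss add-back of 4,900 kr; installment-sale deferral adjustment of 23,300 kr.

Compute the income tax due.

14,116 kr

Mainline income levy:
  15,000 kr × 8% = 1,200 kr
  22,000 kr × 16% = 3,520 kr
  34,800 kr × 27% = 9,396 kr
  → 14,116 kr

Tentative minimum tax:
  Adjusted income: 71,800 kr + 4,900 kr + 23,300 kr = 100,000 kr
  Less exemption 90,000 kr → base 10,000 kr
  10,000 kr × 21% = 2,100 kr

14,116 kr > 2,100 kr, so the mainline income levy governs.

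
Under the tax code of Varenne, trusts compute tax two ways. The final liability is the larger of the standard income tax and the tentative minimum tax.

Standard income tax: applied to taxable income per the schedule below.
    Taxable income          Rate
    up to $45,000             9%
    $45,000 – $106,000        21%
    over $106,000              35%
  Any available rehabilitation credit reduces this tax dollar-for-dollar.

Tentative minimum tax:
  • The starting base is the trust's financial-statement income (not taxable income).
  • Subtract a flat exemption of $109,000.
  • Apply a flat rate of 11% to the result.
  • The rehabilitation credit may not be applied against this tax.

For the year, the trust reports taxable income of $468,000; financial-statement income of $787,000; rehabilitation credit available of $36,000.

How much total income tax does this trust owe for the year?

$107,560

Tentative minimum tax:
  Base (financial-statement income): $787,000
  Less exemption $109,000 → base $678,000
  $678,000 × 11% = $74,580

Standard income tax:
  $45,000 × 9% = $4,050
  $61,000 × 21% = $12,810
  $362,000 × 35% = $126,700
  → $143,560
  Less rehabilitation credit $36,000 → $107,560

$107,560 > $74,580, so the standard income tax governs.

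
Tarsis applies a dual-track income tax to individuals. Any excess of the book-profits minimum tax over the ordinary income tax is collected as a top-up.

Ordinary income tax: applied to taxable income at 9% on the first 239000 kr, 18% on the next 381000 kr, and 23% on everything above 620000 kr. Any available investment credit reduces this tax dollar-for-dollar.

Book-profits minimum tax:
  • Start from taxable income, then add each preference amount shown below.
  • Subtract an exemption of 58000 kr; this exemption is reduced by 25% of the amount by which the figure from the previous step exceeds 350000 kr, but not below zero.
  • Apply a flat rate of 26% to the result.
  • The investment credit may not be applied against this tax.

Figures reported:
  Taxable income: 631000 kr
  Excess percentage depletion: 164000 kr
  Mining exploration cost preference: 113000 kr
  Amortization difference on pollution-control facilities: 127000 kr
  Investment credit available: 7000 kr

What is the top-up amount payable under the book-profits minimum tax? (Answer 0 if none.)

183480 kr

Book-profits minimum tax:
  Adjusted income: 631000 kr + 164000 kr + 113000 kr + 127000 kr = 1035000 kr
  Exemption: 25% × (1035000 kr − 350000 kr) = 171250 kr ≥ 58000 kr, so the exemption is fully phased out
  Base: 1035000 kr − 0 kr = 1035000 kr
  1035000 kr × 26% = 269100 kr

Ordinary income tax:
  239000 kr × 9% = 21510 kr
  381000 kr × 18% = 68580 kr
  11000 kr × 23% = 2530 kr
  → 92620 kr
  Less investment credit 7000 kr → 85620 kr

Excess of book-profits minimum tax over ordinary income tax: 269100 kr − 85620 kr = 183480 kr.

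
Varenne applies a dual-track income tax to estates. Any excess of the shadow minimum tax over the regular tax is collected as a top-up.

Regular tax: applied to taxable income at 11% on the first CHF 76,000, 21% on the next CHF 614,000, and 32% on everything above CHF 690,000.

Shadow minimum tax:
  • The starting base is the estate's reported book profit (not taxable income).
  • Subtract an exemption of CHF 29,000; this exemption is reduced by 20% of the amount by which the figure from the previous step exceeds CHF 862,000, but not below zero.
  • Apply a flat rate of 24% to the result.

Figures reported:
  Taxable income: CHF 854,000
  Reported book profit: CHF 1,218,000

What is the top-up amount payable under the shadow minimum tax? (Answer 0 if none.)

CHF 102,540

Regular tax:
  CHF 76,000 × 11% = CHF 8,360
  CHF 614,000 × 21% = CHF 128,940
  CHF 164,000 × 32% = CHF 52,480
  → CHF 189,780

Shadow minimum tax:
  Base (reported book profit): CHF 1,218,000
  Exemption: 20% × (CHF 1,218,000 − CHF 862,000) = CHF 71,200 ≥ CHF 29,000, so the exemption is fully phased out
  Base: CHF 1,218,000 − CHF 0 = CHF 1,218,000
  CHF 1,218,000 × 24% = CHF 292,320

Excess of shadow minimum tax over regular tax: CHF 292,320 − CHF 189,780 = CHF 102,540.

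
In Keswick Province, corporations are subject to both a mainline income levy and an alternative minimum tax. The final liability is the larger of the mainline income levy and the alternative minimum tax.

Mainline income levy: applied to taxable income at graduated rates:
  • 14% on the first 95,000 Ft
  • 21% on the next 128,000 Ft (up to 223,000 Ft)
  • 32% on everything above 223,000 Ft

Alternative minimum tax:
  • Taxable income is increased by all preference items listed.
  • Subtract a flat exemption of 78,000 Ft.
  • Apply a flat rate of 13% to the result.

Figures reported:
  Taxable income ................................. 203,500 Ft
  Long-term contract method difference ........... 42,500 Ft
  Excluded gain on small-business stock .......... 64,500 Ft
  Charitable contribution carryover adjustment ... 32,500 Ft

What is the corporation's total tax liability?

Alternative minimum tax:
  Adjusted income: 203,500 Ft + 42,500 Ft + 64,500 Ft + 32,500 Ft = 343,000 Ft
  Less exemption 78,000 Ft → base 265,000 Ft
  265,000 Ft × 13% = 34,450 Ft

Mainline income levy:
  95,000 Ft × 14% = 13,300 Ft
  108,500 Ft × 21% = 22,785 Ft
  → 36,085 Ft

36,085 Ft > 34,450 Ft, so the mainline income levy governs.

36,085 Ft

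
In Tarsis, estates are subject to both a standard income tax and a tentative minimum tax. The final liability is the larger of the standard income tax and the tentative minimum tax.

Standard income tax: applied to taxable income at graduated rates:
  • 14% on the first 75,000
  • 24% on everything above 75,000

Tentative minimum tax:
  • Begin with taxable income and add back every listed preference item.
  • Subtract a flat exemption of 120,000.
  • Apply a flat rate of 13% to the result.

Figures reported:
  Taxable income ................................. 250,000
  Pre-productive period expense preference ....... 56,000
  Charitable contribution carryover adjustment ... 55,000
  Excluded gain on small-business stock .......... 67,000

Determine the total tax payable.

52,500

Tentative minimum tax:
  Adjusted income: 250,000 + 56,000 + 55,000 + 67,000 = 428,000
  Less exemption 120,000 → base 308,000
  308,000 × 13% = 40,040

Standard income tax:
  75,000 × 14% = 10,500
  175,000 × 24% = 42,000
  → 52,500

52,500 > 40,040, so the standard income tax governs.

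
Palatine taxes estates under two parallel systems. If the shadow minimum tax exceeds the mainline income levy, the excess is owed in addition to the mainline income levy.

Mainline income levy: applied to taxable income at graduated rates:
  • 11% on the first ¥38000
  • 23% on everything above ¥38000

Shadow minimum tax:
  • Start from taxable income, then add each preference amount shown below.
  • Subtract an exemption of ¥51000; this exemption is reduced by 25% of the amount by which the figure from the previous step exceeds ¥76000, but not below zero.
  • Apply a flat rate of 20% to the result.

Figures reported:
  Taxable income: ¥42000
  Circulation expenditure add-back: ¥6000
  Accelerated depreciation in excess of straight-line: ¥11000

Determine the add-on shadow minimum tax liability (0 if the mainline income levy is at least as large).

Shadow minimum tax:
  Adjusted income: ¥42000 + ¥6000 + ¥11000 = ¥59000
  Exemption: ¥59000 ≤ ¥76000, so full ¥51000 applies
  Base: ¥59000 − ¥51000 = ¥8000
  ¥8000 × 20% = ¥1600

Mainline income levy:
  ¥38000 × 11% = ¥4180
  ¥4000 × 23% = ¥920
  → ¥5100

¥1600 ≤ ¥5100, so no add-on is due.

¥0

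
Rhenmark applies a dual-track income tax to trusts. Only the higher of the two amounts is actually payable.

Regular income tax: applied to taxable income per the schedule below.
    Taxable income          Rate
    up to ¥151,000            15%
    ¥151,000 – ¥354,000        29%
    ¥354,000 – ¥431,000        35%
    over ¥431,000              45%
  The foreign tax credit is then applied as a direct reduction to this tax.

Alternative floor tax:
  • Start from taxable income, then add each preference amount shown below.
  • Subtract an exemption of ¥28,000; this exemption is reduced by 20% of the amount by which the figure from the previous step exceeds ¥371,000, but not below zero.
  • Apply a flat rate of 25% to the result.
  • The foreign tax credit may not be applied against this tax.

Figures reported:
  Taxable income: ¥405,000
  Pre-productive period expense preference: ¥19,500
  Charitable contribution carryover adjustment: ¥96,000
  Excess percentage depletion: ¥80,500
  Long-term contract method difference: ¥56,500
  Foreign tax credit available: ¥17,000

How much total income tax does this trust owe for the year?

Alternative floor tax:
  Adjusted income: ¥405,000 + ¥19,500 + ¥96,000 + ¥80,500 + ¥56,500 = ¥657,500
  Exemption: 20% × (¥657,500 − ¥371,000) = ¥57,300 ≥ ¥28,000, so the exemption is fully phased out
  Base: ¥657,500 − ¥0 = ¥657,500
  ¥657,500 × 25% = ¥164,375

Regular income tax:
  ¥151,000 × 15% = ¥22,650
  ¥203,000 × 29% = ¥58,870
  ¥51,000 × 35% = ¥17,850
  → ¥99,370
  Less foreign tax credit ¥17,000 → ¥82,370

¥164,375 > ¥82,370, so the alternative floor tax is the binding amount.

¥164,375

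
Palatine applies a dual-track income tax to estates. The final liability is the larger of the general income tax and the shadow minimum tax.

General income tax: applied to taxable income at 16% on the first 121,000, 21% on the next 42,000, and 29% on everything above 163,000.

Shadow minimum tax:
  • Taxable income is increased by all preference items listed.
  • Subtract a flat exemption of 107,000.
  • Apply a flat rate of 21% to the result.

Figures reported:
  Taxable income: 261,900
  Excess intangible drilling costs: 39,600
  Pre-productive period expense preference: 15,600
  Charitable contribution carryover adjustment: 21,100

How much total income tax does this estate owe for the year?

General income tax:
  121,000 × 16% = 19,360
  42,000 × 21% = 8,820
  98,900 × 29% = 28,681
  → 56,861

Shadow minimum tax:
  Adjusted income: 261,900 + 39,600 + 15,600 + 21,100 = 338,200
  Less exemption 107,000 → base 231,200
  231,200 × 21% = 48,552

56,861 > 48,552, so the general income tax governs.

56,861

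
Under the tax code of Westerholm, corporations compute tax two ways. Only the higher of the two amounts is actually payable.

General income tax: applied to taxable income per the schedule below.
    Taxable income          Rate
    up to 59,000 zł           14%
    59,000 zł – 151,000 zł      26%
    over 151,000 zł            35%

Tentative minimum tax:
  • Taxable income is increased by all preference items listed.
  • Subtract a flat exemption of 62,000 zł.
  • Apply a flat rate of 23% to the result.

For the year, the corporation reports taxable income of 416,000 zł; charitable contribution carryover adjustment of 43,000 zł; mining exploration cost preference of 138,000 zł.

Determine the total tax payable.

124,930 zł

General income tax:
  59,000 zł × 14% = 8,260 zł
  92,000 zł × 26% = 23,920 zł
  265,000 zł × 35% = 92,750 zł
  → 124,930 zł

Tentative minimum tax:
  Adjusted income: 416,000 zł + 43,000 zł + 138,000 zł = 597,000 zł
  Less exemption 62,000 zł → base 535,000 zł
  535,000 zł × 23% = 123,050 zł

124,930 zł > 123,050 zł, so the general income tax governs.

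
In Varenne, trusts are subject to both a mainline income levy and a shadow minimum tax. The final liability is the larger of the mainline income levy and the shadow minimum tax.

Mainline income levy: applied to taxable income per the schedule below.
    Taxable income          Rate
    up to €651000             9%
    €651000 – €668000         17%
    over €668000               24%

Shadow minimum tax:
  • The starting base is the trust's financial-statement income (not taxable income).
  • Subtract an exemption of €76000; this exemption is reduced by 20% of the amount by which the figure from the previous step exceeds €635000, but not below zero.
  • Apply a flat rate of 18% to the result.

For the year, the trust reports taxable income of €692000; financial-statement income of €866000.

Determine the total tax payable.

€150516

Shadow minimum tax:
  Base (financial-statement income): €866000
  Exemption: €76000 − 20% × (€866000 − €635000) = €76000 − €46200 = €29800
  Base: €866000 − €29800 = €836200
  €836200 × 18% = €150516

Mainline income levy:
  €651000 × 9% = €58590
  €17000 × 17% = €2890
  €24000 × 24% = €5760
  → €67240

€150516 > €67240, so the shadow minimum tax is the binding amount.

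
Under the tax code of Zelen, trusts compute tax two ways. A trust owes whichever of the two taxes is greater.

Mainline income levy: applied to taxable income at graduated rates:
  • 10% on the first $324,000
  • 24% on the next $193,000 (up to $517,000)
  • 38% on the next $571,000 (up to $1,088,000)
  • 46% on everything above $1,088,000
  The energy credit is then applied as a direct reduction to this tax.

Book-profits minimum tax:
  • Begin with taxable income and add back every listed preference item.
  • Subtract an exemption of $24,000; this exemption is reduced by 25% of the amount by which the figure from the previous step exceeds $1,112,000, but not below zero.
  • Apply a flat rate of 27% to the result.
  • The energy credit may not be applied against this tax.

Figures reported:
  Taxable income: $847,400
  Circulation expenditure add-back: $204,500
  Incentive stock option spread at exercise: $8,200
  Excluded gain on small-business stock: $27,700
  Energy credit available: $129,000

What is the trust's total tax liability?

$287,226

Mainline income levy:
  $324,000 × 10% = $32,400
  $193,000 × 24% = $46,320
  $330,400 × 38% = $125,552
  → $204,272
  Less energy credit $129,000 → $75,272

Book-profits minimum tax:
  Adjusted income: $847,400 + $204,500 + $8,200 + $27,700 = $1,087,800
  Exemption: $1,087,800 ≤ $1,112,000, so full $24,000 applies
  Base: $1,087,800 − $24,000 = $1,063,800
  $1,063,800 × 27% = $287,226

$287,226 > $75,272, so the book-profits minimum tax is the binding amount.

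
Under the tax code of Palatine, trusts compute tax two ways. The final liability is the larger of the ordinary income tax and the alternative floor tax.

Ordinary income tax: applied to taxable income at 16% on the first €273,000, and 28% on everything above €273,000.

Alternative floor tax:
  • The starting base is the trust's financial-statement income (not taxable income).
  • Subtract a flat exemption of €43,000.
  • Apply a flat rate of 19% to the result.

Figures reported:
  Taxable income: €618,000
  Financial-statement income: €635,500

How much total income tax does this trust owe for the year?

€140,280

Alternative floor tax:
  Base (financial-statement income): €635,500
  Less exemption €43,000 → base €592,500
  €592,500 × 19% = €112,575

Ordinary income tax:
  €273,000 × 16% = €43,680
  €345,000 × 28% = €96,600
  → €140,280

€140,280 > €112,575, so the ordinary income tax governs.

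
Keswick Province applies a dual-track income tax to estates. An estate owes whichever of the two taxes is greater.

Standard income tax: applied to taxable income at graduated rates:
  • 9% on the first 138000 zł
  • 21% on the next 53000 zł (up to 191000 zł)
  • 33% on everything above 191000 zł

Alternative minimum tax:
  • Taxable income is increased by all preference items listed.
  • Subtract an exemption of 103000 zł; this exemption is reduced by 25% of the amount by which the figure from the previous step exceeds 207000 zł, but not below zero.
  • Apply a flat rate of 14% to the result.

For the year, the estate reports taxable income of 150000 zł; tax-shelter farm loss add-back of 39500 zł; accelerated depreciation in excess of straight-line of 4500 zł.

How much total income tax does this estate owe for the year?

Alternative minimum tax:
  Adjusted income: 150000 zł + 39500 zł + 4500 zł = 194000 zł
  Exemption: 194000 zł ≤ 207000 zł, so full 103000 zł applies
  Base: 194000 zł − 103000 zł = 91000 zł
  91000 zł × 14% = 12740 zł

Standard income tax:
  138000 zł × 9% = 12420 zł
  12000 zł × 21% = 2520 zł
  → 14940 zł

14940 zł > 12740 zł, so the standard income tax governs.

14940 zł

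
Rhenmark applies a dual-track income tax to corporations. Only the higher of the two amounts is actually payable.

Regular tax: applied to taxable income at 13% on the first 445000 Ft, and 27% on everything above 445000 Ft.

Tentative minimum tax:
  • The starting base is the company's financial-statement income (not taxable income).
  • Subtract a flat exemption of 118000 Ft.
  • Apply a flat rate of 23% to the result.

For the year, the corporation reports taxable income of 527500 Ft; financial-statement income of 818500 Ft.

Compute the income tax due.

Tentative minimum tax:
  Base (financial-statement income): 818500 Ft
  Less exemption 118000 Ft → base 700500 Ft
  700500 Ft × 23% = 161115 Ft

Regular tax:
  445000 Ft × 13% = 57850 Ft
  82500 Ft × 27% = 22275 Ft
  → 80125 Ft

161115 Ft > 80125 Ft, so the tentative minimum tax is the binding amount.

161115 Ft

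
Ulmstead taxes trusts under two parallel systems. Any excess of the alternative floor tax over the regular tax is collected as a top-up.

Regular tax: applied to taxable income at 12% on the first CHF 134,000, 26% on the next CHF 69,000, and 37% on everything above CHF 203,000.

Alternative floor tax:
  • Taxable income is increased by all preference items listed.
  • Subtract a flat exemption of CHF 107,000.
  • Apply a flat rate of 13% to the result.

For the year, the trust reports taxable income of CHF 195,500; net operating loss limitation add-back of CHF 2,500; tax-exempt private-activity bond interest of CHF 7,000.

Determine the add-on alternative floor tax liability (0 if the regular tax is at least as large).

Regular tax:
  CHF 134,000 × 12% = CHF 16,080
  CHF 61,500 × 26% = CHF 15,990
  → CHF 32,070

Alternative floor tax:
  Adjusted income: CHF 195,500 + CHF 2,500 + CHF 7,000 = CHF 205,000
  Less exemption CHF 107,000 → base CHF 98,000
  CHF 98,000 × 13% = CHF 12,740

CHF 12,740 ≤ CHF 32,070, so no add-on is due.

CHF 0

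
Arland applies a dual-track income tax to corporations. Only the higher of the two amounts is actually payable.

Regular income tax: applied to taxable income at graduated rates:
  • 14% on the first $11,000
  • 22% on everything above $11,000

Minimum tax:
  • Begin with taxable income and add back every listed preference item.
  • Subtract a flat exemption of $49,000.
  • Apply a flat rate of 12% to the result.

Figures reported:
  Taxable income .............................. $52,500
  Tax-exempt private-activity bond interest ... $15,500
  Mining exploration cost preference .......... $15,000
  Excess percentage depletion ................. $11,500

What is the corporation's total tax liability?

Regular income tax:
  $11,000 × 14% = $1,540
  $41,500 × 22% = $9,130
  → $10,670

Minimum tax:
  Adjusted income: $52,500 + $15,500 + $15,000 + $11,500 = $94,500
  Less exemption $49,000 → base $45,500
  $45,500 × 12% = $5,460

$10,670 > $5,460, so the regular income tax governs.

$10,670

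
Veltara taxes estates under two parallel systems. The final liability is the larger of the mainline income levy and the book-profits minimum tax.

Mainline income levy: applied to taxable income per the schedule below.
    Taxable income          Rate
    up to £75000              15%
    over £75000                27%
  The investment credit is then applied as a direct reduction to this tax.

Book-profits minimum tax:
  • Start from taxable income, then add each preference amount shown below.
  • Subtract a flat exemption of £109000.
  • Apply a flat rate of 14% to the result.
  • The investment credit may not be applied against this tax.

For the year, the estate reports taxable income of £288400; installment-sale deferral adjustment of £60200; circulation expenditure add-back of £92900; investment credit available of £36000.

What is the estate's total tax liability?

£46550

Mainline income levy:
  £75000 × 15% = £11250
  £213400 × 27% = £57618
  → £68868
  Less investment credit £36000 → £32868

Book-profits minimum tax:
  Adjusted income: £288400 + £60200 + £92900 = £441500
  Less exemption £109000 → base £332500
  £332500 × 14% = £46550

£46550 > £32868, so the book-profits minimum tax is the binding amount.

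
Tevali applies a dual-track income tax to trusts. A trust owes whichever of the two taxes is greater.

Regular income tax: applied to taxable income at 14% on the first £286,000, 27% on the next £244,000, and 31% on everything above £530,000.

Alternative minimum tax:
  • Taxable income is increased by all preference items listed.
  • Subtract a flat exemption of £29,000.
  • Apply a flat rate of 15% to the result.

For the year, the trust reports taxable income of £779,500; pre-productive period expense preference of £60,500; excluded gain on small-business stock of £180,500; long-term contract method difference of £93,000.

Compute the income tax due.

Alternative minimum tax:
  Adjusted income: £779,500 + £60,500 + £180,500 + £93,000 = £1,113,500
  Less exemption £29,000 → base £1,084,500
  £1,084,500 × 15% = £162,675

Regular income tax:
  £286,000 × 14% = £40,040
  £244,000 × 27% = £65,880
  £249,500 × 31% = £77,345
  → £183,265

£183,265 > £162,675, so the regular income tax governs.

£183,265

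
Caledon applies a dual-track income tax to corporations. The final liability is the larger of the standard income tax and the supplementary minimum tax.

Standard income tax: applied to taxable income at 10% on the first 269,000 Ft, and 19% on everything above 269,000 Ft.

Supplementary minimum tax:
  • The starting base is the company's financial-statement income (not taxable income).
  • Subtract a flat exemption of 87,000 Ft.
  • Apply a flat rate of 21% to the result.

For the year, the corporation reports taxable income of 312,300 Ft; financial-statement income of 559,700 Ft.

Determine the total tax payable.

99,267 Ft

Standard income tax:
  269,000 Ft × 10% = 26,900 Ft
  43,300 Ft × 19% = 8,227 Ft
  → 35,127 Ft

Supplementary minimum tax:
  Base (financial-statement income): 559,700 Ft
  Less exemption 87,000 Ft → base 472,700 Ft
  472,700 Ft × 21% = 99,267 Ft

99,267 Ft > 35,127 Ft, so the supplementary minimum tax is the binding amount.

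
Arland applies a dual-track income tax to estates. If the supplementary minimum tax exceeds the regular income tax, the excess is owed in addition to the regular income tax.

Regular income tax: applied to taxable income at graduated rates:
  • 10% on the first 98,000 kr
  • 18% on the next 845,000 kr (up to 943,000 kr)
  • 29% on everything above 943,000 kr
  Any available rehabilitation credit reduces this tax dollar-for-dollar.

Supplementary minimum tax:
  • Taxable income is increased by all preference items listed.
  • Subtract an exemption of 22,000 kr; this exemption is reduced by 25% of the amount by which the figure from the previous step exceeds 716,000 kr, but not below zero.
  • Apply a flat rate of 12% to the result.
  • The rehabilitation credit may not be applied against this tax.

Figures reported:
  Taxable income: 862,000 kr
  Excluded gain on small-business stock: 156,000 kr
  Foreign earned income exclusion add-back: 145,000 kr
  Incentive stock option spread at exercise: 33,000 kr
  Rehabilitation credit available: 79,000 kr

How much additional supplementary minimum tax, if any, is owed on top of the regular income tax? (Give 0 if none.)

75,200 kr

Regular income tax:
  98,000 kr × 10% = 9,800 kr
  764,000 kr × 18% = 137,520 kr
  → 147,320 kr
  Less rehabilitation credit 79,000 kr → 68,320 kr

Supplementary minimum tax:
  Adjusted income: 862,000 kr + 156,000 kr + 145,000 kr + 33,000 kr = 1,196,000 kr
  Exemption: 25% × (1,196,000 kr − 716,000 kr) = 120,000 kr ≥ 22,000 kr, so the exemption is fully phased out
  Base: 1,196,000 kr − 0 kr = 1,196,000 kr
  1,196,000 kr × 12% = 143,520 kr

Excess of supplementary minimum tax over regular income tax: 143,520 kr − 68,320 kr = 75,200 kr.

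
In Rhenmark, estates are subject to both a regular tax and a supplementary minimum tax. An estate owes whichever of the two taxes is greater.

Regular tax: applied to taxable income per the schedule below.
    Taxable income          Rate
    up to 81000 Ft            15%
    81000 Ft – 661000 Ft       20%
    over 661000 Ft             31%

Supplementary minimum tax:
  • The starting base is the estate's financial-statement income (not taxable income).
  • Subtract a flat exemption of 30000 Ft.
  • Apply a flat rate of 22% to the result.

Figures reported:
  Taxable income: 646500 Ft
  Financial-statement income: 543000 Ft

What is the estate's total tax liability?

125250 Ft

Supplementary minimum tax:
  Base (financial-statement income): 543000 Ft
  Less exemption 30000 Ft → base 513000 Ft
  513000 Ft × 22% = 112860 Ft

Regular tax:
  81000 Ft × 15% = 12150 Ft
  565500 Ft × 20% = 113100 Ft
  → 125250 Ft

125250 Ft > 112860 Ft, so the regular tax governs.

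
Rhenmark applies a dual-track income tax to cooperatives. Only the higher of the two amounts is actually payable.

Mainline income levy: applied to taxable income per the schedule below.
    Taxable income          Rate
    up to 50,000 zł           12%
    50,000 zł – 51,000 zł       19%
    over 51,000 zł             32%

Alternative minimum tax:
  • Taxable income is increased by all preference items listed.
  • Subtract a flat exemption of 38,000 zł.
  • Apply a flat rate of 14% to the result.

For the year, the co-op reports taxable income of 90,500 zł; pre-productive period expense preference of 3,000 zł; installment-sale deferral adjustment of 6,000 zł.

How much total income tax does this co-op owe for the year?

Alternative minimum tax:
  Adjusted income: 90,500 zł + 3,000 zł + 6,000 zł = 99,500 zł
  Less exemption 38,000 zł → base 61,500 zł
  61,500 zł × 14% = 8,610 zł

Mainline income levy:
  50,000 zł × 12% = 6,000 zł
  1,000 zł × 19% = 190 zł
  39,500 zł × 32% = 12,640 zł
  → 18,830 zł

18,830 zł > 8,610 zł, so the mainline income levy governs.

18,830 zł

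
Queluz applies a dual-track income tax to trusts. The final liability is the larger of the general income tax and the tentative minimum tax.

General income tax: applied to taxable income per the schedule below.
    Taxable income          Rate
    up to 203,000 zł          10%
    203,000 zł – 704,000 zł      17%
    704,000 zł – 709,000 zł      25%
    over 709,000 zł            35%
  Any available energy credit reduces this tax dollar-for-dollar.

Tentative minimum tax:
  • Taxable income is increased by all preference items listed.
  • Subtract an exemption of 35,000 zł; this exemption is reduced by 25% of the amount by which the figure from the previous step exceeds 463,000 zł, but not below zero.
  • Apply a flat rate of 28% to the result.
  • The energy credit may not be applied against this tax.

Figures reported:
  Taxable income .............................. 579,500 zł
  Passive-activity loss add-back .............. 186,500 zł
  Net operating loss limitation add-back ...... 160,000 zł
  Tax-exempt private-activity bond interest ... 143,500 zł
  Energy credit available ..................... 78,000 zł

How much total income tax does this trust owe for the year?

299,460 zł

Tentative minimum tax:
  Adjusted income: 579,500 zł + 186,500 zł + 160,000 zł + 143,500 zł = 1,069,500 zł
  Exemption: 25% × (1,069,500 zł − 463,000 zł) = 151,625 zł ≥ 35,000 zł, so the exemption is fully phased out
  Base: 1,069,500 zł − 0 zł = 1,069,500 zł
  1,069,500 zł × 28% = 299,460 zł

General income tax:
  203,000 zł × 10% = 20,300 zł
  376,500 zł × 17% = 64,005 zł
  → 84,305 zł
  Less energy credit 78,000 zł → 6,305 zł

299,460 zł > 6,305 zł, so the tentative minimum tax is the binding amount.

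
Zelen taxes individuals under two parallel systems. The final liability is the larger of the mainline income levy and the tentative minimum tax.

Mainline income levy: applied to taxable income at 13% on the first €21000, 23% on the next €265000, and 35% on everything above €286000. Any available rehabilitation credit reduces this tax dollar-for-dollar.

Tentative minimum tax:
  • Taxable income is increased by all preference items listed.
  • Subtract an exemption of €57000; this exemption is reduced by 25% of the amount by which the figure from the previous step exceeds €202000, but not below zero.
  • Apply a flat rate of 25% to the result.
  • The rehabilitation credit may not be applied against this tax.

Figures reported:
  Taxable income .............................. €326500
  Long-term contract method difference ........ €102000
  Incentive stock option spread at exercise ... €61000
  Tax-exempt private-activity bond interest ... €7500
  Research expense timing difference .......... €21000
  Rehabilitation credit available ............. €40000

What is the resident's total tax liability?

€129500

Tentative minimum tax:
  Adjusted income: €326500 + €102000 + €61000 + €7500 + €21000 = €518000
  Exemption: 25% × (€518000 − €202000) = €79000 ≥ €57000, so the exemption is fully phased out
  Base: €518000 − €0 = €518000
  €518000 × 25% = €129500

Mainline income levy:
  €21000 × 13% = €2730
  €265000 × 23% = €60950
  €40500 × 35% = €14175
  → €77855
  Less rehabilitation credit €40000 → €37855

€129500 > €37855, so the tentative minimum tax is the binding amount.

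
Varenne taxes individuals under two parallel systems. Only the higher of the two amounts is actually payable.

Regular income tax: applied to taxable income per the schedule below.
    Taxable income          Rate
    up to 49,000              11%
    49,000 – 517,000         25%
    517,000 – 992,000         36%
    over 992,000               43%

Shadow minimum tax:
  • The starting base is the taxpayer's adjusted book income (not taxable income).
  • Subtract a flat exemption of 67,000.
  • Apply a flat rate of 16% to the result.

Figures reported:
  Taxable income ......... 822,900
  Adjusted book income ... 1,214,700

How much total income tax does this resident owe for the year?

Regular income tax:
  49,000 × 11% = 5,390
  468,000 × 25% = 117,000
  305,900 × 36% = 110,124
  → 232,514

Shadow minimum tax:
  Base (adjusted book income): 1,214,700
  Less exemption 67,000 → base 1,147,700
  1,147,700 × 16% = 183,632

232,514 > 183,632, so the regular income tax governs.

232,514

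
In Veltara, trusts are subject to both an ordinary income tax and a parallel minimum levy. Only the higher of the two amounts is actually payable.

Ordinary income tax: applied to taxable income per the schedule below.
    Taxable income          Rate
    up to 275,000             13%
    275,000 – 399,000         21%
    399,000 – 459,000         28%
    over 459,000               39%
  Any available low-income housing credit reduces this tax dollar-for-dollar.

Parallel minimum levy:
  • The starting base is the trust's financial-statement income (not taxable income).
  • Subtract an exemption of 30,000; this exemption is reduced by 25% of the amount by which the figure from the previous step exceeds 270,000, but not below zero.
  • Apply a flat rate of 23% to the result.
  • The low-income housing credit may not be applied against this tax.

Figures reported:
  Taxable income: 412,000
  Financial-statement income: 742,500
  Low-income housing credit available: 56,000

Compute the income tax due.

170,775

Parallel minimum levy:
  Base (financial-statement income): 742,500
  Exemption: 25% × (742,500 − 270,000) = 118,125 ≥ 30,000, so the exemption is fully phased out
  Base: 742,500 − 0 = 742,500
  742,500 × 23% = 170,775

Ordinary income tax:
  275,000 × 13% = 35,750
  124,000 × 21% = 26,040
  13,000 × 28% = 3,640
  → 65,430
  Less low-income housing credit 56,000 → 9,430

170,775 > 9,430, so the parallel minimum levy is the binding amount.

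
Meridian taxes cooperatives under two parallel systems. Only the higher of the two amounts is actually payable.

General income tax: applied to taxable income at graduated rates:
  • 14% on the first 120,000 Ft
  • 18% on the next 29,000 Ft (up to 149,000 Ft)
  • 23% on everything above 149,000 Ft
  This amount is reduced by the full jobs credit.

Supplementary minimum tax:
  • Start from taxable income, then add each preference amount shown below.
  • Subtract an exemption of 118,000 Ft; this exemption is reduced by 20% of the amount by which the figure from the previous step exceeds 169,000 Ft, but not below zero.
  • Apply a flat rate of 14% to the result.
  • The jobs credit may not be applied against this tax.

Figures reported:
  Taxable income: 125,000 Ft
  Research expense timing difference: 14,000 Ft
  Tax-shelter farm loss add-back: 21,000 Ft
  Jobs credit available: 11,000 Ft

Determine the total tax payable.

6,700 Ft

Supplementary minimum tax:
  Adjusted income: 125,000 Ft + 14,000 Ft + 21,000 Ft = 160,000 Ft
  Exemption: 160,000 Ft ≤ 169,000 Ft, so full 118,000 Ft applies
  Base: 160,000 Ft − 118,000 Ft = 42,000 Ft
  42,000 Ft × 14% = 5,880 Ft

General income tax:
  120,000 Ft × 14% = 16,800 Ft
  5,000 Ft × 18% = 900 Ft
  → 17,700 Ft
  Less jobs credit 11,000 Ft → 6,700 Ft

6,700 Ft > 5,880 Ft, so the general income tax governs.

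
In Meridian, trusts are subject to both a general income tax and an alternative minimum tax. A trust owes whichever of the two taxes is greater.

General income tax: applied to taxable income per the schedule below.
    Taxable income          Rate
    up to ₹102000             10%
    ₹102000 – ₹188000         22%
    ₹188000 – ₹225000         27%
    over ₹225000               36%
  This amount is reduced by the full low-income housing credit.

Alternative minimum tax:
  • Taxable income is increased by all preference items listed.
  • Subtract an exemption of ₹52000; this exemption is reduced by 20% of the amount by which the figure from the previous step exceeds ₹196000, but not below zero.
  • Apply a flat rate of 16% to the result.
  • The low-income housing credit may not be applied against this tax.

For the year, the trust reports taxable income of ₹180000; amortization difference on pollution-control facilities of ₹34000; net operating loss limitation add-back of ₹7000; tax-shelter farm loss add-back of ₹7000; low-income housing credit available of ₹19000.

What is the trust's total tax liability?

₹29184

Alternative minimum tax:
  Adjusted income: ₹180000 + ₹34000 + ₹7000 + ₹7000 = ₹228000
  Exemption: ₹52000 − 20% × (₹228000 − ₹196000) = ₹52000 − ₹6400 = ₹45600
  Base: ₹228000 − ₹45600 = ₹182400
  ₹182400 × 16% = ₹29184

General income tax:
  ₹102000 × 10% = ₹10200
  ₹78000 × 22% = ₹17160
  → ₹27360
  Less low-income housing credit ₹19000 → ₹8360

₹29184 > ₹8360, so the alternative minimum tax is the binding amount.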